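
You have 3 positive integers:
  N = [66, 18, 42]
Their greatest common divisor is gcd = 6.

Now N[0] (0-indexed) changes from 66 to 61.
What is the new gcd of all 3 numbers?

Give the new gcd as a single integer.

Answer: 1

Derivation:
Numbers: [66, 18, 42], gcd = 6
Change: index 0, 66 -> 61
gcd of the OTHER numbers (without index 0): gcd([18, 42]) = 6
New gcd = gcd(g_others, new_val) = gcd(6, 61) = 1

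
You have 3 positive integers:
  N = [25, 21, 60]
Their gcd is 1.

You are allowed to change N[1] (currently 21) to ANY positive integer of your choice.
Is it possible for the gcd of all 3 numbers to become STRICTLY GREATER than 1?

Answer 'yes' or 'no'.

Answer: yes

Derivation:
Current gcd = 1
gcd of all OTHER numbers (without N[1]=21): gcd([25, 60]) = 5
The new gcd after any change is gcd(5, new_value).
This can be at most 5.
Since 5 > old gcd 1, the gcd CAN increase (e.g., set N[1] = 5).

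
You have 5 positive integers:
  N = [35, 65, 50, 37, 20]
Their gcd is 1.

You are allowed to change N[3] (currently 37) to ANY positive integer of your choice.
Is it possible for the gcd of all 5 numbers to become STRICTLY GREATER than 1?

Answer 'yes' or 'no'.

Current gcd = 1
gcd of all OTHER numbers (without N[3]=37): gcd([35, 65, 50, 20]) = 5
The new gcd after any change is gcd(5, new_value).
This can be at most 5.
Since 5 > old gcd 1, the gcd CAN increase (e.g., set N[3] = 5).

Answer: yes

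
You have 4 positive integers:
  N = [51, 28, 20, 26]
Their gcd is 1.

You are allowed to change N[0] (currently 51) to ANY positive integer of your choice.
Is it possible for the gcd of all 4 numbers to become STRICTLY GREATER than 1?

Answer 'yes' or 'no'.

Current gcd = 1
gcd of all OTHER numbers (without N[0]=51): gcd([28, 20, 26]) = 2
The new gcd after any change is gcd(2, new_value).
This can be at most 2.
Since 2 > old gcd 1, the gcd CAN increase (e.g., set N[0] = 2).

Answer: yes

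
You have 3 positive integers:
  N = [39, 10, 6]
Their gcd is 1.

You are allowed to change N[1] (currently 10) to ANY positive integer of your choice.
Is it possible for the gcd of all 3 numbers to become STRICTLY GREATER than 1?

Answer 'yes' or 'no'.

Answer: yes

Derivation:
Current gcd = 1
gcd of all OTHER numbers (without N[1]=10): gcd([39, 6]) = 3
The new gcd after any change is gcd(3, new_value).
This can be at most 3.
Since 3 > old gcd 1, the gcd CAN increase (e.g., set N[1] = 3).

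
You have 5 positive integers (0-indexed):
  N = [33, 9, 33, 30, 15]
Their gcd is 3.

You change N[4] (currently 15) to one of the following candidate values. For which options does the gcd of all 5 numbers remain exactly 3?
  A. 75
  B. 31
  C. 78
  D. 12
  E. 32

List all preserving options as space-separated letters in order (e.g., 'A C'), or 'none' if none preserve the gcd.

Old gcd = 3; gcd of others (without N[4]) = 3
New gcd for candidate v: gcd(3, v). Preserves old gcd iff gcd(3, v) = 3.
  Option A: v=75, gcd(3,75)=3 -> preserves
  Option B: v=31, gcd(3,31)=1 -> changes
  Option C: v=78, gcd(3,78)=3 -> preserves
  Option D: v=12, gcd(3,12)=3 -> preserves
  Option E: v=32, gcd(3,32)=1 -> changes

Answer: A C D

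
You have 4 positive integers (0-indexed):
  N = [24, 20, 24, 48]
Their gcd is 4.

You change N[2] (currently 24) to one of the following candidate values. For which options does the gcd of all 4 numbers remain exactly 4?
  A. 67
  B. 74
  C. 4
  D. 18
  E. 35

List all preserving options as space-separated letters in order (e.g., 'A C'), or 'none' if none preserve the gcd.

Old gcd = 4; gcd of others (without N[2]) = 4
New gcd for candidate v: gcd(4, v). Preserves old gcd iff gcd(4, v) = 4.
  Option A: v=67, gcd(4,67)=1 -> changes
  Option B: v=74, gcd(4,74)=2 -> changes
  Option C: v=4, gcd(4,4)=4 -> preserves
  Option D: v=18, gcd(4,18)=2 -> changes
  Option E: v=35, gcd(4,35)=1 -> changes

Answer: C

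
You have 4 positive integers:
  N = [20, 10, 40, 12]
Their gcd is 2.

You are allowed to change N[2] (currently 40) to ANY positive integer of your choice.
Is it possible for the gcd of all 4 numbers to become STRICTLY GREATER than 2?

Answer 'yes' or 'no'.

Answer: no

Derivation:
Current gcd = 2
gcd of all OTHER numbers (without N[2]=40): gcd([20, 10, 12]) = 2
The new gcd after any change is gcd(2, new_value).
This can be at most 2.
Since 2 = old gcd 2, the gcd can only stay the same or decrease.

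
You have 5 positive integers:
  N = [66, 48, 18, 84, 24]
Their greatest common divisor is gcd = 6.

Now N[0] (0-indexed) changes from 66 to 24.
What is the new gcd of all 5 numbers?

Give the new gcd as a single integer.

Answer: 6

Derivation:
Numbers: [66, 48, 18, 84, 24], gcd = 6
Change: index 0, 66 -> 24
gcd of the OTHER numbers (without index 0): gcd([48, 18, 84, 24]) = 6
New gcd = gcd(g_others, new_val) = gcd(6, 24) = 6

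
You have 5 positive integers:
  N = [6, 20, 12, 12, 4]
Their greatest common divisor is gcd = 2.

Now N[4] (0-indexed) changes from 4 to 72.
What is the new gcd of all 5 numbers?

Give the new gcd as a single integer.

Answer: 2

Derivation:
Numbers: [6, 20, 12, 12, 4], gcd = 2
Change: index 4, 4 -> 72
gcd of the OTHER numbers (without index 4): gcd([6, 20, 12, 12]) = 2
New gcd = gcd(g_others, new_val) = gcd(2, 72) = 2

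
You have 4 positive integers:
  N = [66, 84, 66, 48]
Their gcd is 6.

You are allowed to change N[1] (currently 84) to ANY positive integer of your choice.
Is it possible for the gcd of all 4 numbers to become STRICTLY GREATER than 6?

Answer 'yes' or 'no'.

Answer: no

Derivation:
Current gcd = 6
gcd of all OTHER numbers (without N[1]=84): gcd([66, 66, 48]) = 6
The new gcd after any change is gcd(6, new_value).
This can be at most 6.
Since 6 = old gcd 6, the gcd can only stay the same or decrease.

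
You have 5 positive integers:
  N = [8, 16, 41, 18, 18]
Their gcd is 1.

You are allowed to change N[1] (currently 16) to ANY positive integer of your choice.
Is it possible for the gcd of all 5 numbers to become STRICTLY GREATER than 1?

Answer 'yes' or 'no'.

Answer: no

Derivation:
Current gcd = 1
gcd of all OTHER numbers (without N[1]=16): gcd([8, 41, 18, 18]) = 1
The new gcd after any change is gcd(1, new_value).
This can be at most 1.
Since 1 = old gcd 1, the gcd can only stay the same or decrease.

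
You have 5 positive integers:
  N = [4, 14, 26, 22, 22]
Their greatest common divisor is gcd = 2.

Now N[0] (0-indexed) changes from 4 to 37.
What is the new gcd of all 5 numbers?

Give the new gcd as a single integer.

Numbers: [4, 14, 26, 22, 22], gcd = 2
Change: index 0, 4 -> 37
gcd of the OTHER numbers (without index 0): gcd([14, 26, 22, 22]) = 2
New gcd = gcd(g_others, new_val) = gcd(2, 37) = 1

Answer: 1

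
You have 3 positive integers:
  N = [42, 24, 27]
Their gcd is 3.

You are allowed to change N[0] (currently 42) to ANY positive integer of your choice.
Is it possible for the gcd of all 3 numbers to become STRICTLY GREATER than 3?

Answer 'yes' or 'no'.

Current gcd = 3
gcd of all OTHER numbers (without N[0]=42): gcd([24, 27]) = 3
The new gcd after any change is gcd(3, new_value).
This can be at most 3.
Since 3 = old gcd 3, the gcd can only stay the same or decrease.

Answer: no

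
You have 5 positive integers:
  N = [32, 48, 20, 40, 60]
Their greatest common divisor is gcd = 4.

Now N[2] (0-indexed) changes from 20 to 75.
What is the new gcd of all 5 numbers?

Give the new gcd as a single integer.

Answer: 1

Derivation:
Numbers: [32, 48, 20, 40, 60], gcd = 4
Change: index 2, 20 -> 75
gcd of the OTHER numbers (without index 2): gcd([32, 48, 40, 60]) = 4
New gcd = gcd(g_others, new_val) = gcd(4, 75) = 1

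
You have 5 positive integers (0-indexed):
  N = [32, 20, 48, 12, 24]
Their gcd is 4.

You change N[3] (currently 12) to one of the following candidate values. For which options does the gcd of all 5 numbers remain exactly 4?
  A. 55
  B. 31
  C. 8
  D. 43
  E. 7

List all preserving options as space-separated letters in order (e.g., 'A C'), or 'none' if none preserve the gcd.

Old gcd = 4; gcd of others (without N[3]) = 4
New gcd for candidate v: gcd(4, v). Preserves old gcd iff gcd(4, v) = 4.
  Option A: v=55, gcd(4,55)=1 -> changes
  Option B: v=31, gcd(4,31)=1 -> changes
  Option C: v=8, gcd(4,8)=4 -> preserves
  Option D: v=43, gcd(4,43)=1 -> changes
  Option E: v=7, gcd(4,7)=1 -> changes

Answer: C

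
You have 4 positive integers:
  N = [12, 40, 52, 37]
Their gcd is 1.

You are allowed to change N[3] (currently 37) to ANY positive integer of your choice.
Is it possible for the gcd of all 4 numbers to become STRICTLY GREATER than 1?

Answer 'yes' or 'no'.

Current gcd = 1
gcd of all OTHER numbers (without N[3]=37): gcd([12, 40, 52]) = 4
The new gcd after any change is gcd(4, new_value).
This can be at most 4.
Since 4 > old gcd 1, the gcd CAN increase (e.g., set N[3] = 4).

Answer: yes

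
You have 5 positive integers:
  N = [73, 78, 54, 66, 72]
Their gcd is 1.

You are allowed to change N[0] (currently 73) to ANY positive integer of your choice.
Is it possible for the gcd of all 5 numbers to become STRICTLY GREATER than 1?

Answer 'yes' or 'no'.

Answer: yes

Derivation:
Current gcd = 1
gcd of all OTHER numbers (without N[0]=73): gcd([78, 54, 66, 72]) = 6
The new gcd after any change is gcd(6, new_value).
This can be at most 6.
Since 6 > old gcd 1, the gcd CAN increase (e.g., set N[0] = 6).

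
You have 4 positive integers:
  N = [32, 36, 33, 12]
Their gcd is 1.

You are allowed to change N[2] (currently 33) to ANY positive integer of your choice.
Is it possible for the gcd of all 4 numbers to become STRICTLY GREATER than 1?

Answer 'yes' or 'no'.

Answer: yes

Derivation:
Current gcd = 1
gcd of all OTHER numbers (without N[2]=33): gcd([32, 36, 12]) = 4
The new gcd after any change is gcd(4, new_value).
This can be at most 4.
Since 4 > old gcd 1, the gcd CAN increase (e.g., set N[2] = 4).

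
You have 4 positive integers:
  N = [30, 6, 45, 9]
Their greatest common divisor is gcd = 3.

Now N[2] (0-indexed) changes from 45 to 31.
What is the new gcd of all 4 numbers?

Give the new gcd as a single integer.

Answer: 1

Derivation:
Numbers: [30, 6, 45, 9], gcd = 3
Change: index 2, 45 -> 31
gcd of the OTHER numbers (without index 2): gcd([30, 6, 9]) = 3
New gcd = gcd(g_others, new_val) = gcd(3, 31) = 1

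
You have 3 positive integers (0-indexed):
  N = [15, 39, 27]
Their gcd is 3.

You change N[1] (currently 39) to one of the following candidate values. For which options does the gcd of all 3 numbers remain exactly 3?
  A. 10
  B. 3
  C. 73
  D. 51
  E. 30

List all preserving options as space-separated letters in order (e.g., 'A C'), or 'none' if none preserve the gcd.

Old gcd = 3; gcd of others (without N[1]) = 3
New gcd for candidate v: gcd(3, v). Preserves old gcd iff gcd(3, v) = 3.
  Option A: v=10, gcd(3,10)=1 -> changes
  Option B: v=3, gcd(3,3)=3 -> preserves
  Option C: v=73, gcd(3,73)=1 -> changes
  Option D: v=51, gcd(3,51)=3 -> preserves
  Option E: v=30, gcd(3,30)=3 -> preserves

Answer: B D E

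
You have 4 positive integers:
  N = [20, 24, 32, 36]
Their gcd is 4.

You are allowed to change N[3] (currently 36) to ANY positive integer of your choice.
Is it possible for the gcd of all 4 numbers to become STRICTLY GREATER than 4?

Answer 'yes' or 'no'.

Current gcd = 4
gcd of all OTHER numbers (without N[3]=36): gcd([20, 24, 32]) = 4
The new gcd after any change is gcd(4, new_value).
This can be at most 4.
Since 4 = old gcd 4, the gcd can only stay the same or decrease.

Answer: no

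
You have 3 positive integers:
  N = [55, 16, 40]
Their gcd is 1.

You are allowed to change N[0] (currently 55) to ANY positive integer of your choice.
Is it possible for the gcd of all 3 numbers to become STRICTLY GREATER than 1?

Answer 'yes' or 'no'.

Current gcd = 1
gcd of all OTHER numbers (without N[0]=55): gcd([16, 40]) = 8
The new gcd after any change is gcd(8, new_value).
This can be at most 8.
Since 8 > old gcd 1, the gcd CAN increase (e.g., set N[0] = 8).

Answer: yes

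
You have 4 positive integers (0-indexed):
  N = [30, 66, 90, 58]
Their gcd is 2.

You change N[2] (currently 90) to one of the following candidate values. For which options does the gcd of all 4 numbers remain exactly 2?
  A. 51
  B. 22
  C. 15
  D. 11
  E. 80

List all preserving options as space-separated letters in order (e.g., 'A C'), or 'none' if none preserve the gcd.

Answer: B E

Derivation:
Old gcd = 2; gcd of others (without N[2]) = 2
New gcd for candidate v: gcd(2, v). Preserves old gcd iff gcd(2, v) = 2.
  Option A: v=51, gcd(2,51)=1 -> changes
  Option B: v=22, gcd(2,22)=2 -> preserves
  Option C: v=15, gcd(2,15)=1 -> changes
  Option D: v=11, gcd(2,11)=1 -> changes
  Option E: v=80, gcd(2,80)=2 -> preserves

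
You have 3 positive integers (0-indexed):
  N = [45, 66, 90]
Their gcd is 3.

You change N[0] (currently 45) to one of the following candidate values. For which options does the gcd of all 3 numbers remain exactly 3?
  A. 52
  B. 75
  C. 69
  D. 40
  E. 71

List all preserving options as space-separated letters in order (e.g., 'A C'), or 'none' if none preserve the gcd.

Answer: B C

Derivation:
Old gcd = 3; gcd of others (without N[0]) = 6
New gcd for candidate v: gcd(6, v). Preserves old gcd iff gcd(6, v) = 3.
  Option A: v=52, gcd(6,52)=2 -> changes
  Option B: v=75, gcd(6,75)=3 -> preserves
  Option C: v=69, gcd(6,69)=3 -> preserves
  Option D: v=40, gcd(6,40)=2 -> changes
  Option E: v=71, gcd(6,71)=1 -> changes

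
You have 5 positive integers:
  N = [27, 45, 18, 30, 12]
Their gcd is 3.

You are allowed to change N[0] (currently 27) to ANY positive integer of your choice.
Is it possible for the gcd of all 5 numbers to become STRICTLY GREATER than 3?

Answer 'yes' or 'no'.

Answer: no

Derivation:
Current gcd = 3
gcd of all OTHER numbers (without N[0]=27): gcd([45, 18, 30, 12]) = 3
The new gcd after any change is gcd(3, new_value).
This can be at most 3.
Since 3 = old gcd 3, the gcd can only stay the same or decrease.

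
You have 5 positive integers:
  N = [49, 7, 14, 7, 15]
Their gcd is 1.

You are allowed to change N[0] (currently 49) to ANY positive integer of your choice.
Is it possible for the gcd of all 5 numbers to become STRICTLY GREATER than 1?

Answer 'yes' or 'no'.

Answer: no

Derivation:
Current gcd = 1
gcd of all OTHER numbers (without N[0]=49): gcd([7, 14, 7, 15]) = 1
The new gcd after any change is gcd(1, new_value).
This can be at most 1.
Since 1 = old gcd 1, the gcd can only stay the same or decrease.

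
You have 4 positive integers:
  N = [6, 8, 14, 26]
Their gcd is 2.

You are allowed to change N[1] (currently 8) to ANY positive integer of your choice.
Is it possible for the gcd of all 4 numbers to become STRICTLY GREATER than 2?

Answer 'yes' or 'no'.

Current gcd = 2
gcd of all OTHER numbers (without N[1]=8): gcd([6, 14, 26]) = 2
The new gcd after any change is gcd(2, new_value).
This can be at most 2.
Since 2 = old gcd 2, the gcd can only stay the same or decrease.

Answer: no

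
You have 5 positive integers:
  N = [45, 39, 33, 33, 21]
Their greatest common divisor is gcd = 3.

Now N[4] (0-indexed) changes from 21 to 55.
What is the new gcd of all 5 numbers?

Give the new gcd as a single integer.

Answer: 1

Derivation:
Numbers: [45, 39, 33, 33, 21], gcd = 3
Change: index 4, 21 -> 55
gcd of the OTHER numbers (without index 4): gcd([45, 39, 33, 33]) = 3
New gcd = gcd(g_others, new_val) = gcd(3, 55) = 1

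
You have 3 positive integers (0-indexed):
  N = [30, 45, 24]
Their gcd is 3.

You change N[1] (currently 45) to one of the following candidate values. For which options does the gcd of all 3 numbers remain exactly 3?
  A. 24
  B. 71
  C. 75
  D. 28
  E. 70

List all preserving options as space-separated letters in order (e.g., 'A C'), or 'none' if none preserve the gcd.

Old gcd = 3; gcd of others (without N[1]) = 6
New gcd for candidate v: gcd(6, v). Preserves old gcd iff gcd(6, v) = 3.
  Option A: v=24, gcd(6,24)=6 -> changes
  Option B: v=71, gcd(6,71)=1 -> changes
  Option C: v=75, gcd(6,75)=3 -> preserves
  Option D: v=28, gcd(6,28)=2 -> changes
  Option E: v=70, gcd(6,70)=2 -> changes

Answer: C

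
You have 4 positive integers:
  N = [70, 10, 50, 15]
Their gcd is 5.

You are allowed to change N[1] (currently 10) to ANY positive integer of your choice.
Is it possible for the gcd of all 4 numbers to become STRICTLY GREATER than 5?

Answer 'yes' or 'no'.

Answer: no

Derivation:
Current gcd = 5
gcd of all OTHER numbers (without N[1]=10): gcd([70, 50, 15]) = 5
The new gcd after any change is gcd(5, new_value).
This can be at most 5.
Since 5 = old gcd 5, the gcd can only stay the same or decrease.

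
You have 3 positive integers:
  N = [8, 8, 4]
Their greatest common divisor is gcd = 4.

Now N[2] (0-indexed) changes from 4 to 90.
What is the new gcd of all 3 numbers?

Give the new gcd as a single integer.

Answer: 2

Derivation:
Numbers: [8, 8, 4], gcd = 4
Change: index 2, 4 -> 90
gcd of the OTHER numbers (without index 2): gcd([8, 8]) = 8
New gcd = gcd(g_others, new_val) = gcd(8, 90) = 2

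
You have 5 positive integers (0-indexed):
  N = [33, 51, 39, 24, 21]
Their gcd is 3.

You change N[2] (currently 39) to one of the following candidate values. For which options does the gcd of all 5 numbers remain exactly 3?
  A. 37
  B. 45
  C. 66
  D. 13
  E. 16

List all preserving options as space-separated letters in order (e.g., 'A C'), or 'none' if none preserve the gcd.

Old gcd = 3; gcd of others (without N[2]) = 3
New gcd for candidate v: gcd(3, v). Preserves old gcd iff gcd(3, v) = 3.
  Option A: v=37, gcd(3,37)=1 -> changes
  Option B: v=45, gcd(3,45)=3 -> preserves
  Option C: v=66, gcd(3,66)=3 -> preserves
  Option D: v=13, gcd(3,13)=1 -> changes
  Option E: v=16, gcd(3,16)=1 -> changes

Answer: B C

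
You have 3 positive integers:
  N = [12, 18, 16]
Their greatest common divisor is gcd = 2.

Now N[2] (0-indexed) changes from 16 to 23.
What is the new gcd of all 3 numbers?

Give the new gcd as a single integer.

Answer: 1

Derivation:
Numbers: [12, 18, 16], gcd = 2
Change: index 2, 16 -> 23
gcd of the OTHER numbers (without index 2): gcd([12, 18]) = 6
New gcd = gcd(g_others, new_val) = gcd(6, 23) = 1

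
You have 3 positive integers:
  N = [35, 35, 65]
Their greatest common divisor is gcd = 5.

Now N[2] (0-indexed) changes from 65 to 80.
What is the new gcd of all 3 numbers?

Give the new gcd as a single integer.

Answer: 5

Derivation:
Numbers: [35, 35, 65], gcd = 5
Change: index 2, 65 -> 80
gcd of the OTHER numbers (without index 2): gcd([35, 35]) = 35
New gcd = gcd(g_others, new_val) = gcd(35, 80) = 5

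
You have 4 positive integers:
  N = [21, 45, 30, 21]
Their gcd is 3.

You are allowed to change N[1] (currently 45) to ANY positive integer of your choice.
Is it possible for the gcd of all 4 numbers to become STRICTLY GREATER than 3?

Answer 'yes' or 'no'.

Current gcd = 3
gcd of all OTHER numbers (without N[1]=45): gcd([21, 30, 21]) = 3
The new gcd after any change is gcd(3, new_value).
This can be at most 3.
Since 3 = old gcd 3, the gcd can only stay the same or decrease.

Answer: no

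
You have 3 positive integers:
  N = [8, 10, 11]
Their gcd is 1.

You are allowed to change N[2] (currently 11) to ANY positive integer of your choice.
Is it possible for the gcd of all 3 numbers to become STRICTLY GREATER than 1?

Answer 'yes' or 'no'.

Current gcd = 1
gcd of all OTHER numbers (without N[2]=11): gcd([8, 10]) = 2
The new gcd after any change is gcd(2, new_value).
This can be at most 2.
Since 2 > old gcd 1, the gcd CAN increase (e.g., set N[2] = 2).

Answer: yes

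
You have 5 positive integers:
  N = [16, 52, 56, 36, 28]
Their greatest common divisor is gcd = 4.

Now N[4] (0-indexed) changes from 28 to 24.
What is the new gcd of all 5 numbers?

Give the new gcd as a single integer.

Numbers: [16, 52, 56, 36, 28], gcd = 4
Change: index 4, 28 -> 24
gcd of the OTHER numbers (without index 4): gcd([16, 52, 56, 36]) = 4
New gcd = gcd(g_others, new_val) = gcd(4, 24) = 4

Answer: 4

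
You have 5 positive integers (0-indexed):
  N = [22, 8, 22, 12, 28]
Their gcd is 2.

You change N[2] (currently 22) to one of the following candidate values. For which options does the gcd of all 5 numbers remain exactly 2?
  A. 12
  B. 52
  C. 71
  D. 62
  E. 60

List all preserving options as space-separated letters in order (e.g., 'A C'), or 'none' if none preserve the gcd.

Old gcd = 2; gcd of others (without N[2]) = 2
New gcd for candidate v: gcd(2, v). Preserves old gcd iff gcd(2, v) = 2.
  Option A: v=12, gcd(2,12)=2 -> preserves
  Option B: v=52, gcd(2,52)=2 -> preserves
  Option C: v=71, gcd(2,71)=1 -> changes
  Option D: v=62, gcd(2,62)=2 -> preserves
  Option E: v=60, gcd(2,60)=2 -> preserves

Answer: A B D E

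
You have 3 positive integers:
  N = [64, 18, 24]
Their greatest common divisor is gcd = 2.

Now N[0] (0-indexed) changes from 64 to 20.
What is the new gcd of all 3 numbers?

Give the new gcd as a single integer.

Answer: 2

Derivation:
Numbers: [64, 18, 24], gcd = 2
Change: index 0, 64 -> 20
gcd of the OTHER numbers (without index 0): gcd([18, 24]) = 6
New gcd = gcd(g_others, new_val) = gcd(6, 20) = 2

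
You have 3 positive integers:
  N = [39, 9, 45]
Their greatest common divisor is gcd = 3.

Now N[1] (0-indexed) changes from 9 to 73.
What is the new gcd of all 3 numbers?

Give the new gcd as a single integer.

Answer: 1

Derivation:
Numbers: [39, 9, 45], gcd = 3
Change: index 1, 9 -> 73
gcd of the OTHER numbers (without index 1): gcd([39, 45]) = 3
New gcd = gcd(g_others, new_val) = gcd(3, 73) = 1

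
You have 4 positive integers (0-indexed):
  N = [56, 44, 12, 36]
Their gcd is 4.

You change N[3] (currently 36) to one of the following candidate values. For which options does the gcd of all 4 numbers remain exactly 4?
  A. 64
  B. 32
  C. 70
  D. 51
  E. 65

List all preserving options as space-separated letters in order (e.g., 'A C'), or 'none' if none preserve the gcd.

Answer: A B

Derivation:
Old gcd = 4; gcd of others (without N[3]) = 4
New gcd for candidate v: gcd(4, v). Preserves old gcd iff gcd(4, v) = 4.
  Option A: v=64, gcd(4,64)=4 -> preserves
  Option B: v=32, gcd(4,32)=4 -> preserves
  Option C: v=70, gcd(4,70)=2 -> changes
  Option D: v=51, gcd(4,51)=1 -> changes
  Option E: v=65, gcd(4,65)=1 -> changes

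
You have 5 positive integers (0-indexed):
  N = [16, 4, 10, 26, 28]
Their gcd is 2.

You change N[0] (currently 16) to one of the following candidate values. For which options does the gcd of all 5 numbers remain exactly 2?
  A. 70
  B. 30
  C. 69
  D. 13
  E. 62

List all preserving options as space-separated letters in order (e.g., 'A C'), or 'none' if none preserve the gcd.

Old gcd = 2; gcd of others (without N[0]) = 2
New gcd for candidate v: gcd(2, v). Preserves old gcd iff gcd(2, v) = 2.
  Option A: v=70, gcd(2,70)=2 -> preserves
  Option B: v=30, gcd(2,30)=2 -> preserves
  Option C: v=69, gcd(2,69)=1 -> changes
  Option D: v=13, gcd(2,13)=1 -> changes
  Option E: v=62, gcd(2,62)=2 -> preserves

Answer: A B E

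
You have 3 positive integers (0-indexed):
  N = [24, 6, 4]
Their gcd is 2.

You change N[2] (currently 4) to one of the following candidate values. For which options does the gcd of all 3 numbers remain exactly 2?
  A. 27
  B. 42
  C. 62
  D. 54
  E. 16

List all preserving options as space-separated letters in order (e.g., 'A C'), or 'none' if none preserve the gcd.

Old gcd = 2; gcd of others (without N[2]) = 6
New gcd for candidate v: gcd(6, v). Preserves old gcd iff gcd(6, v) = 2.
  Option A: v=27, gcd(6,27)=3 -> changes
  Option B: v=42, gcd(6,42)=6 -> changes
  Option C: v=62, gcd(6,62)=2 -> preserves
  Option D: v=54, gcd(6,54)=6 -> changes
  Option E: v=16, gcd(6,16)=2 -> preserves

Answer: C E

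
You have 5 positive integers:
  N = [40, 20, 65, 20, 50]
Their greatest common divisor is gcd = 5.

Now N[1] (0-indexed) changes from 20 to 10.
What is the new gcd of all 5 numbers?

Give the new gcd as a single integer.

Numbers: [40, 20, 65, 20, 50], gcd = 5
Change: index 1, 20 -> 10
gcd of the OTHER numbers (without index 1): gcd([40, 65, 20, 50]) = 5
New gcd = gcd(g_others, new_val) = gcd(5, 10) = 5

Answer: 5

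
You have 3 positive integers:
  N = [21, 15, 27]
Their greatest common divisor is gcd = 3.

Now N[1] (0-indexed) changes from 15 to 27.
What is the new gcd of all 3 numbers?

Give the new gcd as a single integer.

Answer: 3

Derivation:
Numbers: [21, 15, 27], gcd = 3
Change: index 1, 15 -> 27
gcd of the OTHER numbers (without index 1): gcd([21, 27]) = 3
New gcd = gcd(g_others, new_val) = gcd(3, 27) = 3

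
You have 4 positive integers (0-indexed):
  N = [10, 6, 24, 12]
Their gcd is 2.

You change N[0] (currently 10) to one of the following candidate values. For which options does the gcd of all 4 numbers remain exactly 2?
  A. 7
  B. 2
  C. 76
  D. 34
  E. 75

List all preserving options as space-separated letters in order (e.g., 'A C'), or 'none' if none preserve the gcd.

Answer: B C D

Derivation:
Old gcd = 2; gcd of others (without N[0]) = 6
New gcd for candidate v: gcd(6, v). Preserves old gcd iff gcd(6, v) = 2.
  Option A: v=7, gcd(6,7)=1 -> changes
  Option B: v=2, gcd(6,2)=2 -> preserves
  Option C: v=76, gcd(6,76)=2 -> preserves
  Option D: v=34, gcd(6,34)=2 -> preserves
  Option E: v=75, gcd(6,75)=3 -> changes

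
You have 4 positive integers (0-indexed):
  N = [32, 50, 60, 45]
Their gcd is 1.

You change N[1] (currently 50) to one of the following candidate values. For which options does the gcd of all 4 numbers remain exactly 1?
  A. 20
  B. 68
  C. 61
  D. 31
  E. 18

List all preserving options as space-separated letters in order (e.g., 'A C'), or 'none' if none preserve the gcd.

Answer: A B C D E

Derivation:
Old gcd = 1; gcd of others (without N[1]) = 1
New gcd for candidate v: gcd(1, v). Preserves old gcd iff gcd(1, v) = 1.
  Option A: v=20, gcd(1,20)=1 -> preserves
  Option B: v=68, gcd(1,68)=1 -> preserves
  Option C: v=61, gcd(1,61)=1 -> preserves
  Option D: v=31, gcd(1,31)=1 -> preserves
  Option E: v=18, gcd(1,18)=1 -> preserves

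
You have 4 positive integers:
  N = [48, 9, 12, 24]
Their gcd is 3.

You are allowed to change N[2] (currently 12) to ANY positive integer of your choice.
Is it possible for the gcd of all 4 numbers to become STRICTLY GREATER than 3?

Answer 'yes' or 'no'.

Current gcd = 3
gcd of all OTHER numbers (without N[2]=12): gcd([48, 9, 24]) = 3
The new gcd after any change is gcd(3, new_value).
This can be at most 3.
Since 3 = old gcd 3, the gcd can only stay the same or decrease.

Answer: no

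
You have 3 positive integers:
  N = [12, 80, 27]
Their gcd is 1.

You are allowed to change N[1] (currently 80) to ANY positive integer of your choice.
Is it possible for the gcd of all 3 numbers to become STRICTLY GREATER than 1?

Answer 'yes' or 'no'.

Answer: yes

Derivation:
Current gcd = 1
gcd of all OTHER numbers (without N[1]=80): gcd([12, 27]) = 3
The new gcd after any change is gcd(3, new_value).
This can be at most 3.
Since 3 > old gcd 1, the gcd CAN increase (e.g., set N[1] = 3).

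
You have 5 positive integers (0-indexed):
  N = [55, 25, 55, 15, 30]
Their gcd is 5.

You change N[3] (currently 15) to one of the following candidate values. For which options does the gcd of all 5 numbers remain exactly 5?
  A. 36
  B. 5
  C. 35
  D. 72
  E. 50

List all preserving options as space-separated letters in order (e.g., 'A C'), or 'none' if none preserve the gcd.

Old gcd = 5; gcd of others (without N[3]) = 5
New gcd for candidate v: gcd(5, v). Preserves old gcd iff gcd(5, v) = 5.
  Option A: v=36, gcd(5,36)=1 -> changes
  Option B: v=5, gcd(5,5)=5 -> preserves
  Option C: v=35, gcd(5,35)=5 -> preserves
  Option D: v=72, gcd(5,72)=1 -> changes
  Option E: v=50, gcd(5,50)=5 -> preserves

Answer: B C E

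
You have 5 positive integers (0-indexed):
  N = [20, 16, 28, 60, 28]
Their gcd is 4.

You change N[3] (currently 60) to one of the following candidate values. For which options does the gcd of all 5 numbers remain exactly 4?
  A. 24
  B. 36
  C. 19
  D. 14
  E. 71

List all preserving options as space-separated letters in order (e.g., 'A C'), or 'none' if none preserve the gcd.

Answer: A B

Derivation:
Old gcd = 4; gcd of others (without N[3]) = 4
New gcd for candidate v: gcd(4, v). Preserves old gcd iff gcd(4, v) = 4.
  Option A: v=24, gcd(4,24)=4 -> preserves
  Option B: v=36, gcd(4,36)=4 -> preserves
  Option C: v=19, gcd(4,19)=1 -> changes
  Option D: v=14, gcd(4,14)=2 -> changes
  Option E: v=71, gcd(4,71)=1 -> changes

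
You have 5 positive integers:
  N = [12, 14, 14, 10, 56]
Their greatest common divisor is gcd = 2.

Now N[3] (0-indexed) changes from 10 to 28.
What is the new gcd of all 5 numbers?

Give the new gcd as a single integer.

Numbers: [12, 14, 14, 10, 56], gcd = 2
Change: index 3, 10 -> 28
gcd of the OTHER numbers (without index 3): gcd([12, 14, 14, 56]) = 2
New gcd = gcd(g_others, new_val) = gcd(2, 28) = 2

Answer: 2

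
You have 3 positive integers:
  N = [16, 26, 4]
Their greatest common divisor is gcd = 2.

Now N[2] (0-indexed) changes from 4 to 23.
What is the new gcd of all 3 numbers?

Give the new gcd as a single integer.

Answer: 1

Derivation:
Numbers: [16, 26, 4], gcd = 2
Change: index 2, 4 -> 23
gcd of the OTHER numbers (without index 2): gcd([16, 26]) = 2
New gcd = gcd(g_others, new_val) = gcd(2, 23) = 1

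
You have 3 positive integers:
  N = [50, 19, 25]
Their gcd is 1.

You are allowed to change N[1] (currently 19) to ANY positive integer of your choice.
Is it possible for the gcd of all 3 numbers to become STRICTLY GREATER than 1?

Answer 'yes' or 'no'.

Current gcd = 1
gcd of all OTHER numbers (without N[1]=19): gcd([50, 25]) = 25
The new gcd after any change is gcd(25, new_value).
This can be at most 25.
Since 25 > old gcd 1, the gcd CAN increase (e.g., set N[1] = 25).

Answer: yes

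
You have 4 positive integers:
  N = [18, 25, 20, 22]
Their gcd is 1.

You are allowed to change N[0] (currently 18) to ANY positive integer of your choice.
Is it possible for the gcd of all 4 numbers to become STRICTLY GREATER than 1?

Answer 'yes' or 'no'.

Current gcd = 1
gcd of all OTHER numbers (without N[0]=18): gcd([25, 20, 22]) = 1
The new gcd after any change is gcd(1, new_value).
This can be at most 1.
Since 1 = old gcd 1, the gcd can only stay the same or decrease.

Answer: no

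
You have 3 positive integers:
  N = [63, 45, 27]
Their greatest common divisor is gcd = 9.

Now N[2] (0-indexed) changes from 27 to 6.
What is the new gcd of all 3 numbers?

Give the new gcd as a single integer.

Numbers: [63, 45, 27], gcd = 9
Change: index 2, 27 -> 6
gcd of the OTHER numbers (without index 2): gcd([63, 45]) = 9
New gcd = gcd(g_others, new_val) = gcd(9, 6) = 3

Answer: 3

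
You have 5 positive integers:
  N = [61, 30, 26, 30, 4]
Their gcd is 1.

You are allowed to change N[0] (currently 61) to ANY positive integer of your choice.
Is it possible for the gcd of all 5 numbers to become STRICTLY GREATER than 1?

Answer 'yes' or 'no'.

Answer: yes

Derivation:
Current gcd = 1
gcd of all OTHER numbers (without N[0]=61): gcd([30, 26, 30, 4]) = 2
The new gcd after any change is gcd(2, new_value).
This can be at most 2.
Since 2 > old gcd 1, the gcd CAN increase (e.g., set N[0] = 2).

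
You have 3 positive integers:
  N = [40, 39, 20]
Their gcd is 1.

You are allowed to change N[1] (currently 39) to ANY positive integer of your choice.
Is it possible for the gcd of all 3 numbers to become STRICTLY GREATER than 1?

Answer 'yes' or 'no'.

Current gcd = 1
gcd of all OTHER numbers (without N[1]=39): gcd([40, 20]) = 20
The new gcd after any change is gcd(20, new_value).
This can be at most 20.
Since 20 > old gcd 1, the gcd CAN increase (e.g., set N[1] = 20).

Answer: yes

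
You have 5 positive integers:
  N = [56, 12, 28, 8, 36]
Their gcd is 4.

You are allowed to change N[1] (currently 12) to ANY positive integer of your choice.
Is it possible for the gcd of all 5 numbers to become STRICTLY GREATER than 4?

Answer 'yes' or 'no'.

Current gcd = 4
gcd of all OTHER numbers (without N[1]=12): gcd([56, 28, 8, 36]) = 4
The new gcd after any change is gcd(4, new_value).
This can be at most 4.
Since 4 = old gcd 4, the gcd can only stay the same or decrease.

Answer: no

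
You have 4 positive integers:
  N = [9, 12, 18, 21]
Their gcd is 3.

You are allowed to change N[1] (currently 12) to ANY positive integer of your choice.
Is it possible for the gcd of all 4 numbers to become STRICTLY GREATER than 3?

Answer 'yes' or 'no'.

Answer: no

Derivation:
Current gcd = 3
gcd of all OTHER numbers (without N[1]=12): gcd([9, 18, 21]) = 3
The new gcd after any change is gcd(3, new_value).
This can be at most 3.
Since 3 = old gcd 3, the gcd can only stay the same or decrease.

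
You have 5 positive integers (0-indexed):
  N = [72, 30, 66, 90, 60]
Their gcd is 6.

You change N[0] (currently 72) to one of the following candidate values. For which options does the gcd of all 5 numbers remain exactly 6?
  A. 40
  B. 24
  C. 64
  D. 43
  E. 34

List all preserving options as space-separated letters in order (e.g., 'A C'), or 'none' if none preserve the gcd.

Old gcd = 6; gcd of others (without N[0]) = 6
New gcd for candidate v: gcd(6, v). Preserves old gcd iff gcd(6, v) = 6.
  Option A: v=40, gcd(6,40)=2 -> changes
  Option B: v=24, gcd(6,24)=6 -> preserves
  Option C: v=64, gcd(6,64)=2 -> changes
  Option D: v=43, gcd(6,43)=1 -> changes
  Option E: v=34, gcd(6,34)=2 -> changes

Answer: B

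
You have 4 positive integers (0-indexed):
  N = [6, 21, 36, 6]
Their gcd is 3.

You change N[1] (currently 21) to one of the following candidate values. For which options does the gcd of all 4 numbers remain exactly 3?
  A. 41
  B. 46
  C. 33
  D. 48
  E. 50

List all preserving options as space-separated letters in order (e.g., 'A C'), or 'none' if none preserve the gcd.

Old gcd = 3; gcd of others (without N[1]) = 6
New gcd for candidate v: gcd(6, v). Preserves old gcd iff gcd(6, v) = 3.
  Option A: v=41, gcd(6,41)=1 -> changes
  Option B: v=46, gcd(6,46)=2 -> changes
  Option C: v=33, gcd(6,33)=3 -> preserves
  Option D: v=48, gcd(6,48)=6 -> changes
  Option E: v=50, gcd(6,50)=2 -> changes

Answer: C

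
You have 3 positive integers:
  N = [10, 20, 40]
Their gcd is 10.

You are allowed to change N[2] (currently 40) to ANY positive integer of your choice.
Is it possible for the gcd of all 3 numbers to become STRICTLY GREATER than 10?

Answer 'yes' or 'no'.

Answer: no

Derivation:
Current gcd = 10
gcd of all OTHER numbers (without N[2]=40): gcd([10, 20]) = 10
The new gcd after any change is gcd(10, new_value).
This can be at most 10.
Since 10 = old gcd 10, the gcd can only stay the same or decrease.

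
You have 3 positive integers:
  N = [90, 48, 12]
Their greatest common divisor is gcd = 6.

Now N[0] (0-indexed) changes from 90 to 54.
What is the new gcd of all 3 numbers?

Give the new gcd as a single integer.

Answer: 6

Derivation:
Numbers: [90, 48, 12], gcd = 6
Change: index 0, 90 -> 54
gcd of the OTHER numbers (without index 0): gcd([48, 12]) = 12
New gcd = gcd(g_others, new_val) = gcd(12, 54) = 6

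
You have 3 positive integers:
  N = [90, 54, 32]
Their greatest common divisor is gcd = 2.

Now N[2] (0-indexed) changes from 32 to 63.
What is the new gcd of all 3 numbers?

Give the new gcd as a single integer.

Answer: 9

Derivation:
Numbers: [90, 54, 32], gcd = 2
Change: index 2, 32 -> 63
gcd of the OTHER numbers (without index 2): gcd([90, 54]) = 18
New gcd = gcd(g_others, new_val) = gcd(18, 63) = 9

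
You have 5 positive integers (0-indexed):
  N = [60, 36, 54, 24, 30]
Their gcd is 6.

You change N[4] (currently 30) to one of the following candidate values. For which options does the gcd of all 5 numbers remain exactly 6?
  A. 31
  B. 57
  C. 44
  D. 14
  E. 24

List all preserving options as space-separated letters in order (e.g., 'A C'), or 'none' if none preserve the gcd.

Old gcd = 6; gcd of others (without N[4]) = 6
New gcd for candidate v: gcd(6, v). Preserves old gcd iff gcd(6, v) = 6.
  Option A: v=31, gcd(6,31)=1 -> changes
  Option B: v=57, gcd(6,57)=3 -> changes
  Option C: v=44, gcd(6,44)=2 -> changes
  Option D: v=14, gcd(6,14)=2 -> changes
  Option E: v=24, gcd(6,24)=6 -> preserves

Answer: E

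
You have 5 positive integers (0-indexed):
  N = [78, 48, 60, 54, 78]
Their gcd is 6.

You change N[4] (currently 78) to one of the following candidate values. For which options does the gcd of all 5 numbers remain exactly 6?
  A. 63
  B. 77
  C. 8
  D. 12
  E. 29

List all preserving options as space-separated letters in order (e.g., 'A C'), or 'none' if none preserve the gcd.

Answer: D

Derivation:
Old gcd = 6; gcd of others (without N[4]) = 6
New gcd for candidate v: gcd(6, v). Preserves old gcd iff gcd(6, v) = 6.
  Option A: v=63, gcd(6,63)=3 -> changes
  Option B: v=77, gcd(6,77)=1 -> changes
  Option C: v=8, gcd(6,8)=2 -> changes
  Option D: v=12, gcd(6,12)=6 -> preserves
  Option E: v=29, gcd(6,29)=1 -> changes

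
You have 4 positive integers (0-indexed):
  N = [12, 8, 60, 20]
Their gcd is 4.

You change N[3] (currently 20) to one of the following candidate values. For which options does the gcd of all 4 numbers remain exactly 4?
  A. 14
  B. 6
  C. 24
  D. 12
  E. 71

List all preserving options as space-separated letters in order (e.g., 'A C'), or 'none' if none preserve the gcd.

Answer: C D

Derivation:
Old gcd = 4; gcd of others (without N[3]) = 4
New gcd for candidate v: gcd(4, v). Preserves old gcd iff gcd(4, v) = 4.
  Option A: v=14, gcd(4,14)=2 -> changes
  Option B: v=6, gcd(4,6)=2 -> changes
  Option C: v=24, gcd(4,24)=4 -> preserves
  Option D: v=12, gcd(4,12)=4 -> preserves
  Option E: v=71, gcd(4,71)=1 -> changes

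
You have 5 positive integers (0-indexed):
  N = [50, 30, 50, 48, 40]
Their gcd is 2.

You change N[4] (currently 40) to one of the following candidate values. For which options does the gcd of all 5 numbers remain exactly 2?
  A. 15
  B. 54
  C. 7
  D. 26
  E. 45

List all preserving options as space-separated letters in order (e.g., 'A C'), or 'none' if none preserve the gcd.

Old gcd = 2; gcd of others (without N[4]) = 2
New gcd for candidate v: gcd(2, v). Preserves old gcd iff gcd(2, v) = 2.
  Option A: v=15, gcd(2,15)=1 -> changes
  Option B: v=54, gcd(2,54)=2 -> preserves
  Option C: v=7, gcd(2,7)=1 -> changes
  Option D: v=26, gcd(2,26)=2 -> preserves
  Option E: v=45, gcd(2,45)=1 -> changes

Answer: B D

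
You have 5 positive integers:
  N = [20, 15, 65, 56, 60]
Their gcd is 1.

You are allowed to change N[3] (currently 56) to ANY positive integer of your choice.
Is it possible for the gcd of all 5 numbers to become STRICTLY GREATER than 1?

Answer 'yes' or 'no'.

Current gcd = 1
gcd of all OTHER numbers (without N[3]=56): gcd([20, 15, 65, 60]) = 5
The new gcd after any change is gcd(5, new_value).
This can be at most 5.
Since 5 > old gcd 1, the gcd CAN increase (e.g., set N[3] = 5).

Answer: yes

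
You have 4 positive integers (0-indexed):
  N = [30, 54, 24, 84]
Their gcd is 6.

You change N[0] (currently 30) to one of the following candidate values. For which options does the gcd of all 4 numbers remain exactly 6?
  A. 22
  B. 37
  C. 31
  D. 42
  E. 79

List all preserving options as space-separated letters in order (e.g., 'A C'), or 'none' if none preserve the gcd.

Old gcd = 6; gcd of others (without N[0]) = 6
New gcd for candidate v: gcd(6, v). Preserves old gcd iff gcd(6, v) = 6.
  Option A: v=22, gcd(6,22)=2 -> changes
  Option B: v=37, gcd(6,37)=1 -> changes
  Option C: v=31, gcd(6,31)=1 -> changes
  Option D: v=42, gcd(6,42)=6 -> preserves
  Option E: v=79, gcd(6,79)=1 -> changes

Answer: D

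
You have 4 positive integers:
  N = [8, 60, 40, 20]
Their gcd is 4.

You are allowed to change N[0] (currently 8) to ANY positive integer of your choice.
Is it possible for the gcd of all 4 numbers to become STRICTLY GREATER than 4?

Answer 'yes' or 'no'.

Current gcd = 4
gcd of all OTHER numbers (without N[0]=8): gcd([60, 40, 20]) = 20
The new gcd after any change is gcd(20, new_value).
This can be at most 20.
Since 20 > old gcd 4, the gcd CAN increase (e.g., set N[0] = 20).

Answer: yes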